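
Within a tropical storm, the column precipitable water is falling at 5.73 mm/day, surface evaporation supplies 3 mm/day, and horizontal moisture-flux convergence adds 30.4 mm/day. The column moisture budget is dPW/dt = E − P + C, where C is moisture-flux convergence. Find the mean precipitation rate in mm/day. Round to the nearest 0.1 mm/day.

P ≈ 39.1 mm/day

dPW/dt = -5.73 mm/day.
P = E + C − dPW/dt = 3 + (30.4) − (-5.73) = 39.1 mm/day.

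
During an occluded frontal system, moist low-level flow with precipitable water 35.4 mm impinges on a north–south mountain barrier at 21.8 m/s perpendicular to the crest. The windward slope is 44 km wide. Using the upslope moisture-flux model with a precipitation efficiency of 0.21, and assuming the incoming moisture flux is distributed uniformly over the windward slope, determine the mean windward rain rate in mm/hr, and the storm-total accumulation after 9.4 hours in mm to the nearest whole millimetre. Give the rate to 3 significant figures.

R ≈ 13.3 mm/hr; total ≈ 125 mm

Incoming column moisture flux per unit ridge length: F = V × PW = 21.8 × 35.4 = 771.72 mm·m/s.
Spread over the 44 km slope with efficiency ε = 0.21: R = ε·F/W = 0.21 × 771.72 / 44000 m = 3.683e-03 mm/s.
R = 3.683e-03 × 3600 = 13.3 mm/hr.
Over 9.4 h: total = 13.3 × 9.4 = 125.02 ≈ 125 mm.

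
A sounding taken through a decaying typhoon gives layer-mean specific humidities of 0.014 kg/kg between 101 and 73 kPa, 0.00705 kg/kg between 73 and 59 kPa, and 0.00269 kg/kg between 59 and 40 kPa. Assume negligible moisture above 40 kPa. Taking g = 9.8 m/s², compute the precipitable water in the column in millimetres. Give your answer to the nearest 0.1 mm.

PW ≈ 55.3 mm

Precipitable water is the column-integrated vapour mass per unit area: PW = (1/g) Σ q̄ Δp, with q in kg/kg and Δp in Pa (1 kg/m² of water = 1 mm).
Layer 101–73 kPa: Δp = 280 hPa = 28000 Pa, q̄ = 0.014 kg/kg → 0.014 × 28000 / 9.8 = 40.00 mm
Layer 73–59 kPa: Δp = 140 hPa = 14000 Pa, q̄ = 0.00705 kg/kg → 0.00705 × 14000 / 9.8 = 10.07 mm
Layer 59–40 kPa: Δp = 190 hPa = 19000 Pa, q̄ = 0.00269 kg/kg → 0.00269 × 19000 / 9.8 = 5.22 mm
PW = 40.00 + 10.07 + 5.22 = 55.29 ≈ 55.3 mm.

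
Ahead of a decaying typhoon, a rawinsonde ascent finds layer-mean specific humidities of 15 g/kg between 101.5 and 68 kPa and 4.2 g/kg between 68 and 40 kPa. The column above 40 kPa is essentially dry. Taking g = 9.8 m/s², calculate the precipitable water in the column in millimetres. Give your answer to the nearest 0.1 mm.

Precipitable water is the column-integrated vapour mass per unit area: PW = (1/g) Σ q̄ Δp, with q in kg/kg and Δp in Pa (1 kg/m² of water = 1 mm).
Layer 101.5–68 kPa: Δp = 335 hPa = 33500 Pa, q̄ = 0.015 kg/kg → 0.015 × 33500 / 9.8 = 51.28 mm
Layer 68–40 kPa: Δp = 280 hPa = 28000 Pa, q̄ = 0.0042 kg/kg → 0.0042 × 28000 / 9.8 = 12.00 mm
PW = 51.28 + 12.00 = 63.28 ≈ 63.3 mm.

PW ≈ 63.3 mm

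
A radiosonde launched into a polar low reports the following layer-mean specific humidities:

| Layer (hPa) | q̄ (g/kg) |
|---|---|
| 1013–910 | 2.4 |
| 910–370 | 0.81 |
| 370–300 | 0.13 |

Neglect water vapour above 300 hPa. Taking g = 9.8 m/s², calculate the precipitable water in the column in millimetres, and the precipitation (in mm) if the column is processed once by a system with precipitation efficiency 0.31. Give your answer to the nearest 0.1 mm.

Precipitable water is the column-integrated vapour mass per unit area: PW = (1/g) Σ q̄ Δp, with q in kg/kg and Δp in Pa (1 kg/m² of water = 1 mm).
Layer 1013–910 hPa: Δp = 103 hPa = 10300 Pa, q̄ = 0.0024 kg/kg → 0.0024 × 10300 / 9.8 = 2.52 mm
Layer 910–370 hPa: Δp = 540 hPa = 54000 Pa, q̄ = 0.00081 kg/kg → 0.00081 × 54000 / 9.8 = 4.46 mm
Layer 370–300 hPa: Δp = 70 hPa = 7000 Pa, q̄ = 0.00013 kg/kg → 0.00013 × 7000 / 9.8 = 0.09 mm
PW = 2.52 + 4.46 + 0.09 = 7.07 ≈ 7.1 mm.
Precipitation = ε × PW = 0.31 × 7.1 = 2.2 mm.

PW ≈ 7.1 mm; precipitation ≈ 2.2 mm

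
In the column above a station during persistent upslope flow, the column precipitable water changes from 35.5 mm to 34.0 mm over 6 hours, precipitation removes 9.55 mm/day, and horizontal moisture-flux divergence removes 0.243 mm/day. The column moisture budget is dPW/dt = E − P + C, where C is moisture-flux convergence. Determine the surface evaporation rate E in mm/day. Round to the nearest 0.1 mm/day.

E ≈ 3.8 mm/day

dPW/dt = (34.0 − 35.5) mm / (6/24 day) = -6.000 mm/day.
E = dPW/dt + P − C = (-6.000) + 9.55 − (-0.243) = 3.8 mm/day.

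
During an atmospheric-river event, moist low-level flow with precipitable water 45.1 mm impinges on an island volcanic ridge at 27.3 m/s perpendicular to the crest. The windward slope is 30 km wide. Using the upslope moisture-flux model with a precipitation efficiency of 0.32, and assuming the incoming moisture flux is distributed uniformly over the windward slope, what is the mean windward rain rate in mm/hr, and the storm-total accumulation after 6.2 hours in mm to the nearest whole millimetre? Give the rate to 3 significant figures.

Incoming column moisture flux per unit ridge length: F = V × PW = 27.3 × 45.1 = 1231.23 mm·m/s.
Spread over the 30 km slope with efficiency ε = 0.32: R = ε·F/W = 0.32 × 1231.23 / 30000 m = 1.313e-02 mm/s.
R = 1.313e-02 × 3600 = 47.3 mm/hr.
Over 6.2 h: total = 47.3 × 6.2 = 293.26 ≈ 293 mm.

R ≈ 47.3 mm/hr; total ≈ 293 mm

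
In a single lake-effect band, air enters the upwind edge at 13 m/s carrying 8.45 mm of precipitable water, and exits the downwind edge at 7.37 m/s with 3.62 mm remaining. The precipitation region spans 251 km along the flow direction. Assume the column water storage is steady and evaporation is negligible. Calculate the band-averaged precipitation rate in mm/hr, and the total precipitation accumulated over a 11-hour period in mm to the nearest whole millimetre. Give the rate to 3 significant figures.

Column moisture flux per unit crosswind length is F = V × PW.
Inflow: F_in = 13 × 8.45 = 109.85 mm·m/s
Outflow: F_out = 7.37 × 3.62 = 26.6794 mm·m/s
Steady-state rate R = (F_in − F_out)/L = (109.85 − 26.6794) / 251000 m = 3.314e-04 mm/s.
R = 3.314e-04 × 3600 = 1.19 mm/hr.
Over 11 h: total = 1.19 × 11 = 13.09 ≈ 13 mm.

R ≈ 1.19 mm/hr; total ≈ 13 mm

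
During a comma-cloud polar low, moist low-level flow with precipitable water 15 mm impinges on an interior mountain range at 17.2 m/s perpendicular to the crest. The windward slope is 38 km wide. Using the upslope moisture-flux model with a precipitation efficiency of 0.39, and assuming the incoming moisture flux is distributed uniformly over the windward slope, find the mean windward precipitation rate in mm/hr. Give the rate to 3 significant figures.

Incoming column moisture flux per unit ridge length: F = V × PW = 17.2 × 15 = 258 mm·m/s.
Spread over the 38 km slope with efficiency ε = 0.39: R = ε·F/W = 0.39 × 258 / 38000 m = 2.648e-03 mm/s.
R = 2.648e-03 × 3600 = 9.53 mm/hr.

R ≈ 9.53 mm/hr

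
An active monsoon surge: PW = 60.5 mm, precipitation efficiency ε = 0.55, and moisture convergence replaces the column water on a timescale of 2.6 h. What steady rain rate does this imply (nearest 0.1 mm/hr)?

R ≈ 12.8 mm/hr

Each overturning extracts ε × PW = 0.55 × 60.5 = 33.275 mm.
Rate = ε·PW / τ = 33.275 / 2.6 h = 12.8 mm/hr.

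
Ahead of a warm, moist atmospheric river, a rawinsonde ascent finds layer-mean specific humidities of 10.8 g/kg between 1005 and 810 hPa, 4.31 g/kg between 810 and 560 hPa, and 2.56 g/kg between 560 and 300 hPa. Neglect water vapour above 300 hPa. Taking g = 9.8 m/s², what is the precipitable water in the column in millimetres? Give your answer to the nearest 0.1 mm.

Precipitable water is the column-integrated vapour mass per unit area: PW = (1/g) Σ q̄ Δp, with q in kg/kg and Δp in Pa (1 kg/m² of water = 1 mm).
Layer 1005–810 hPa: Δp = 195 hPa = 19500 Pa, q̄ = 0.0108 kg/kg → 0.0108 × 19500 / 9.8 = 21.49 mm
Layer 810–560 hPa: Δp = 250 hPa = 25000 Pa, q̄ = 0.00431 kg/kg → 0.00431 × 25000 / 9.8 = 10.99 mm
Layer 560–300 hPa: Δp = 260 hPa = 26000 Pa, q̄ = 0.00256 kg/kg → 0.00256 × 26000 / 9.8 = 6.79 mm
PW = 21.49 + 10.99 + 6.79 = 39.27 ≈ 39.3 mm.

PW ≈ 39.3 mm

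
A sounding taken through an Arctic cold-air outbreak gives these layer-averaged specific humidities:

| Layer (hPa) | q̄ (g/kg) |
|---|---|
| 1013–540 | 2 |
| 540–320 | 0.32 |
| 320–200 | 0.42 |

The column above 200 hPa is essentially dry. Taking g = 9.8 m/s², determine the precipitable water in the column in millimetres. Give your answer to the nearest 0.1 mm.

Precipitable water is the column-integrated vapour mass per unit area: PW = (1/g) Σ q̄ Δp, with q in kg/kg and Δp in Pa (1 kg/m² of water = 1 mm).
Layer 1013–540 hPa: Δp = 473 hPa = 47300 Pa, q̄ = 0.002 kg/kg → 0.002 × 47300 / 9.8 = 9.65 mm
Layer 540–320 hPa: Δp = 220 hPa = 22000 Pa, q̄ = 0.00032 kg/kg → 0.00032 × 22000 / 9.8 = 0.72 mm
Layer 320–200 hPa: Δp = 120 hPa = 12000 Pa, q̄ = 0.00042 kg/kg → 0.00042 × 12000 / 9.8 = 0.51 mm
PW = 9.65 + 0.72 + 0.51 = 10.88 ≈ 10.9 mm.

PW ≈ 10.9 mm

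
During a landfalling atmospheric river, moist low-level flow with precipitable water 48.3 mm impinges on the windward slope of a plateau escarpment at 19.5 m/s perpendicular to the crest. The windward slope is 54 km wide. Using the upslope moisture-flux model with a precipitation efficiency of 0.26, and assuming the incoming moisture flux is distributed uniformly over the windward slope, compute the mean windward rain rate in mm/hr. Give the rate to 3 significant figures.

Incoming column moisture flux per unit ridge length: F = V × PW = 19.5 × 48.3 = 941.85 mm·m/s.
Spread over the 54 km slope with efficiency ε = 0.26: R = ε·F/W = 0.26 × 941.85 / 54000 m = 4.535e-03 mm/s.
R = 4.535e-03 × 3600 = 16.3 mm/hr.

R ≈ 16.3 mm/hr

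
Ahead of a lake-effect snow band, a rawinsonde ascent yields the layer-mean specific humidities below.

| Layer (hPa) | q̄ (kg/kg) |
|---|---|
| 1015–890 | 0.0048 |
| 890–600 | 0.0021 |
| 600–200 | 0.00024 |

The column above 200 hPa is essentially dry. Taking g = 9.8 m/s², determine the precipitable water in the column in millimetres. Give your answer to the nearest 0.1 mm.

PW ≈ 13.3 mm

Precipitable water is the column-integrated vapour mass per unit area: PW = (1/g) Σ q̄ Δp, with q in kg/kg and Δp in Pa (1 kg/m² of water = 1 mm).
Layer 1015–890 hPa: Δp = 125 hPa = 12500 Pa, q̄ = 0.0048 kg/kg → 0.0048 × 12500 / 9.8 = 6.12 mm
Layer 890–600 hPa: Δp = 290 hPa = 29000 Pa, q̄ = 0.0021 kg/kg → 0.0021 × 29000 / 9.8 = 6.21 mm
Layer 600–200 hPa: Δp = 400 hPa = 40000 Pa, q̄ = 0.00024 kg/kg → 0.00024 × 40000 / 9.8 = 0.98 mm
PW = 6.12 + 6.21 + 0.98 = 13.31 ≈ 13.3 mm.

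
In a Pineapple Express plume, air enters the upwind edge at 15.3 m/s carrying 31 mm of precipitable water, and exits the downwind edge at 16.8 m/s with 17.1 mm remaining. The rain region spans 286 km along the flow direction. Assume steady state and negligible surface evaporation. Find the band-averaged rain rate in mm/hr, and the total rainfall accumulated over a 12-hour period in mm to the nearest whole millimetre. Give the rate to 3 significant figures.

Column moisture flux per unit crosswind length is F = V × PW.
Inflow: F_in = 15.3 × 31 = 474.3 mm·m/s
Outflow: F_out = 16.8 × 17.1 = 287.28 mm·m/s
Steady-state rate R = (F_in − F_out)/L = (474.3 − 287.28) / 286000 m = 6.539e-04 mm/s.
R = 6.539e-04 × 3600 = 2.35 mm/hr.
Over 12 h: total = 2.35 × 12 = 28.2 ≈ 28 mm.

R ≈ 2.35 mm/hr; total ≈ 28 mm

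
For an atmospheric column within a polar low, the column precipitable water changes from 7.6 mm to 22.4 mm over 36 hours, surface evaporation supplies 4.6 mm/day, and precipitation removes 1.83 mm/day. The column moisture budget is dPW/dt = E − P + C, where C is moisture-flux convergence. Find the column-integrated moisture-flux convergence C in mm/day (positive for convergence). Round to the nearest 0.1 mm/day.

C ≈ 7.1 mm/day

dPW/dt = (22.4 − 7.6) mm / (36/24 day) = +9.867 mm/day.
C = dPW/dt − E + P = (+9.867) − 4.6 + 1.83 = 7.1 mm/day.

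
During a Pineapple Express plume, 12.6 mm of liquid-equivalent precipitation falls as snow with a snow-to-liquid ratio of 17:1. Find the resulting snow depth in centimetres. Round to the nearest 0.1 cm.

snow depth ≈ 21.4 cm

Snow depth = liquid × ratio = 12.6 mm × 17 = 214.2 mm = 21.4 cm.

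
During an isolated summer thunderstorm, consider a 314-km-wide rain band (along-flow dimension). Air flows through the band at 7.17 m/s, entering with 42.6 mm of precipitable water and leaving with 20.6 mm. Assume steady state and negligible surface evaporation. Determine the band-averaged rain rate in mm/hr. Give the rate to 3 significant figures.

Column moisture flux per unit crosswind length is F = V × PW.
Inflow: F_in = 7.17 × 42.6 = 305.442 mm·m/s
Outflow: F_out = 7.17 × 20.6 = 147.702 mm·m/s
Steady-state rate R = (F_in − F_out)/L = (305.442 − 147.702) / 314000 m = 5.024e-04 mm/s.
R = 5.024e-04 × 3600 = 1.81 mm/hr.

R ≈ 1.81 mm/hr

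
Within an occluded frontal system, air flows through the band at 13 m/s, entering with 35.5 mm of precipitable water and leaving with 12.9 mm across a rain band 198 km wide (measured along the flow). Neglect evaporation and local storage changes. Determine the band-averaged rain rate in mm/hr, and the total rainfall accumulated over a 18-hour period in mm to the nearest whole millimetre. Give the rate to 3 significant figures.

Column moisture flux per unit crosswind length is F = V × PW.
Inflow: F_in = 13 × 35.5 = 461.5 mm·m/s
Outflow: F_out = 13 × 12.9 = 167.7 mm·m/s
Steady-state rate R = (F_in − F_out)/L = (461.5 − 167.7) / 198000 m = 1.484e-03 mm/s.
R = 1.484e-03 × 3600 = 5.34 mm/hr.
Over 18 h: total = 5.34 × 18 = 96.12 ≈ 96 mm.

R ≈ 5.34 mm/hr; total ≈ 96 mm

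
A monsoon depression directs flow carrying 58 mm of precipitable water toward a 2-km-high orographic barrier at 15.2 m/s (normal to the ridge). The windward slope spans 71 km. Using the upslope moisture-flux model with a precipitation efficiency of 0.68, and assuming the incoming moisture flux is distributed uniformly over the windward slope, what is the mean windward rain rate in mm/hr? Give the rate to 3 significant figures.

Incoming column moisture flux per unit ridge length: F = V × PW = 15.2 × 58 = 881.6 mm·m/s.
Spread over the 71 km slope with efficiency ε = 0.68: R = ε·F/W = 0.68 × 881.6 / 71000 m = 8.443e-03 mm/s.
R = 8.443e-03 × 3600 = 30.4 mm/hr.

R ≈ 30.4 mm/hr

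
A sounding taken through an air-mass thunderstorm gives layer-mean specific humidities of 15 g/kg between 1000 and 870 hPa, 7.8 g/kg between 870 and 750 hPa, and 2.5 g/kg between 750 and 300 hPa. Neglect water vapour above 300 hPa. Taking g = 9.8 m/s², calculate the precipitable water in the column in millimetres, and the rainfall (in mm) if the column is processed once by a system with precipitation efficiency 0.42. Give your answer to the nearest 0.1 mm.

Precipitable water is the column-integrated vapour mass per unit area: PW = (1/g) Σ q̄ Δp, with q in kg/kg and Δp in Pa (1 kg/m² of water = 1 mm).
Layer 1000–870 hPa: Δp = 130 hPa = 13000 Pa, q̄ = 0.015 kg/kg → 0.015 × 13000 / 9.8 = 19.90 mm
Layer 870–750 hPa: Δp = 120 hPa = 12000 Pa, q̄ = 0.0078 kg/kg → 0.0078 × 12000 / 9.8 = 9.55 mm
Layer 750–300 hPa: Δp = 450 hPa = 45000 Pa, q̄ = 0.0025 kg/kg → 0.0025 × 45000 / 9.8 = 11.48 mm
PW = 19.90 + 9.55 + 11.48 = 40.93 ≈ 40.9 mm.
Rainfall = ε × PW = 0.42 × 40.9 = 17.2 mm.

PW ≈ 40.9 mm; rainfall ≈ 17.2 mm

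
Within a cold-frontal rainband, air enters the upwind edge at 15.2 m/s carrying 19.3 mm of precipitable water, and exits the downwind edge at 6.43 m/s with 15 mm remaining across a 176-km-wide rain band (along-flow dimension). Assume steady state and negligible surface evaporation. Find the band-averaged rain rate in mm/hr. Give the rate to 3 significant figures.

Column moisture flux per unit crosswind length is F = V × PW.
Inflow: F_in = 15.2 × 19.3 = 293.36 mm·m/s
Outflow: F_out = 6.43 × 15 = 96.45 mm·m/s
Steady-state rate R = (F_in − F_out)/L = (293.36 − 96.45) / 176000 m = 1.119e-03 mm/s.
R = 1.119e-03 × 3600 = 4.03 mm/hr.

R ≈ 4.03 mm/hr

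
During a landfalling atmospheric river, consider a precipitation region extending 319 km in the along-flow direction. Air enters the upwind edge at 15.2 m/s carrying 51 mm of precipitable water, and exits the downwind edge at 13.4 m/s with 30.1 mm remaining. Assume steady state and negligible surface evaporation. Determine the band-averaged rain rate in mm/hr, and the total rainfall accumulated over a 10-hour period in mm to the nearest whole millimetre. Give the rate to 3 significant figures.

R ≈ 4.20 mm/hr; total ≈ 42 mm

Column moisture flux per unit crosswind length is F = V × PW.
Inflow: F_in = 15.2 × 51 = 775.2 mm·m/s
Outflow: F_out = 13.4 × 30.1 = 403.34 mm·m/s
Steady-state rate R = (F_in − F_out)/L = (775.2 − 403.34) / 319000 m = 1.166e-03 mm/s.
R = 1.166e-03 × 3600 = 4.20 mm/hr.
Over 10 h: total = 4.20 × 10 = 42 mm.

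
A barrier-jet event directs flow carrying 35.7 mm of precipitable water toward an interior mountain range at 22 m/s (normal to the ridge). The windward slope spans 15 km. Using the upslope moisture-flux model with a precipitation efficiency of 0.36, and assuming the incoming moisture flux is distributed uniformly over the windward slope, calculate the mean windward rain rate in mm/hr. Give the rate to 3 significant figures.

Incoming column moisture flux per unit ridge length: F = V × PW = 22 × 35.7 = 785.4 mm·m/s.
Spread over the 15 km slope with efficiency ε = 0.36: R = ε·F/W = 0.36 × 785.4 / 15000 m = 1.885e-02 mm/s.
R = 1.885e-02 × 3600 = 67.9 mm/hr.

R ≈ 67.9 mm/hr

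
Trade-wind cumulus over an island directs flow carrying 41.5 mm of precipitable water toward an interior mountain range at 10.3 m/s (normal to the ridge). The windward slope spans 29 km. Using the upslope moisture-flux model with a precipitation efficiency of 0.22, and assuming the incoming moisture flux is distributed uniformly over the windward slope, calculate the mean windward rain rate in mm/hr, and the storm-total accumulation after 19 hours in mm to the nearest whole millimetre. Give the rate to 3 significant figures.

Incoming column moisture flux per unit ridge length: F = V × PW = 10.3 × 41.5 = 427.45 mm·m/s.
Spread over the 29 km slope with efficiency ε = 0.22: R = ε·F/W = 0.22 × 427.45 / 29000 m = 3.243e-03 mm/s.
R = 3.243e-03 × 3600 = 11.7 mm/hr.
Over 19 h: total = 11.7 × 19 = 222.3 ≈ 222 mm.

R ≈ 11.7 mm/hr; total ≈ 222 mm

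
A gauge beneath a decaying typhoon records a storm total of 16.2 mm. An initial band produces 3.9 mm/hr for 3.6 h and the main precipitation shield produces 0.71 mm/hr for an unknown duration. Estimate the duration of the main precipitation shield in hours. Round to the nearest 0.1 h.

Known phases: 3.9 × 3.6 = 14.04 mm.
Remaining depth = 16.2 − 14.04 = 2.16 mm.
Duration = 2.16 / 0.71 = 3.0 h.

duration ≈ 3.0 h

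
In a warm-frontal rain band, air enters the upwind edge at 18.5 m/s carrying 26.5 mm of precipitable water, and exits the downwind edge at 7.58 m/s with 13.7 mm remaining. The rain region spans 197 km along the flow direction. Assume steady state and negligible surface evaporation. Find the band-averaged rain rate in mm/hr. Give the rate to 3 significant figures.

R ≈ 7.06 mm/hr

Column moisture flux per unit crosswind length is F = V × PW.
Inflow: F_in = 18.5 × 26.5 = 490.25 mm·m/s
Outflow: F_out = 7.58 × 13.7 = 103.846 mm·m/s
Steady-state rate R = (F_in − F_out)/L = (490.25 − 103.846) / 197000 m = 1.961e-03 mm/s.
R = 1.961e-03 × 3600 = 7.06 mm/hr.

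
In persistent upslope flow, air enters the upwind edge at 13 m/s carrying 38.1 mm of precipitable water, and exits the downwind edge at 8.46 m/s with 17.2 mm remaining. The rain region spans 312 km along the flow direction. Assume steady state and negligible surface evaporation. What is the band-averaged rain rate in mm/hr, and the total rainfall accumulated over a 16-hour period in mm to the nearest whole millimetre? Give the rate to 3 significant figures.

R ≈ 4.04 mm/hr; total ≈ 65 mm

Column moisture flux per unit crosswind length is F = V × PW.
Inflow: F_in = 13 × 38.1 = 495.3 mm·m/s
Outflow: F_out = 8.46 × 17.2 = 145.512 mm·m/s
Steady-state rate R = (F_in − F_out)/L = (495.3 − 145.512) / 312000 m = 1.121e-03 mm/s.
R = 1.121e-03 × 3600 = 4.04 mm/hr.
Over 16 h: total = 4.04 × 16 = 64.64 ≈ 65 mm.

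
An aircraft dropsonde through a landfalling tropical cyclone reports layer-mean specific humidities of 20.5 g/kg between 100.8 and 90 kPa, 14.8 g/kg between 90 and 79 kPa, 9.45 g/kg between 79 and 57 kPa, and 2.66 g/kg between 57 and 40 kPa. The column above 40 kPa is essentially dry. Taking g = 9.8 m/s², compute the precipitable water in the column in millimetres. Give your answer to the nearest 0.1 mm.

Precipitable water is the column-integrated vapour mass per unit area: PW = (1/g) Σ q̄ Δp, with q in kg/kg and Δp in Pa (1 kg/m² of water = 1 mm).
Layer 100.8–90 kPa: Δp = 108 hPa = 10800 Pa, q̄ = 0.0205 kg/kg → 0.0205 × 10800 / 9.8 = 22.59 mm
Layer 90–79 kPa: Δp = 110 hPa = 11000 Pa, q̄ = 0.0148 kg/kg → 0.0148 × 11000 / 9.8 = 16.61 mm
Layer 79–57 kPa: Δp = 220 hPa = 22000 Pa, q̄ = 0.00945 kg/kg → 0.00945 × 22000 / 9.8 = 21.21 mm
Layer 57–40 kPa: Δp = 170 hPa = 17000 Pa, q̄ = 0.00266 kg/kg → 0.00266 × 17000 / 9.8 = 4.61 mm
PW = 22.59 + 16.61 + 21.21 + 4.61 = 65.02 ≈ 65.0 mm.

PW ≈ 65.0 mm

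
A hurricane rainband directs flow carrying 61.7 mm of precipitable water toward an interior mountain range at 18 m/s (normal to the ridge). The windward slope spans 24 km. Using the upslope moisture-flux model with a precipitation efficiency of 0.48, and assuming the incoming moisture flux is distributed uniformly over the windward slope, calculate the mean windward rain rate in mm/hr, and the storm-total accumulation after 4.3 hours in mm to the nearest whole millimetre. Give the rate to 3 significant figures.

Incoming column moisture flux per unit ridge length: F = V × PW = 18 × 61.7 = 1110.6 mm·m/s.
Spread over the 24 km slope with efficiency ε = 0.48: R = ε·F/W = 0.48 × 1110.6 / 24000 m = 2.221e-02 mm/s.
R = 2.221e-02 × 3600 = 80.0 mm/hr.
Over 4.3 h: total = 80.0 × 4.3 = 344 mm.

R ≈ 80.0 mm/hr; total ≈ 344 mm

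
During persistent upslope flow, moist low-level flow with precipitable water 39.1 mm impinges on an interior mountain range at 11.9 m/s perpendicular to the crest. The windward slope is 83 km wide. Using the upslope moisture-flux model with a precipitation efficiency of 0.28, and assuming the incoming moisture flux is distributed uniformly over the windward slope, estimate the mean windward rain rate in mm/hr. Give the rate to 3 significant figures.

R ≈ 5.65 mm/hr

Incoming column moisture flux per unit ridge length: F = V × PW = 11.9 × 39.1 = 465.29 mm·m/s.
Spread over the 83 km slope with efficiency ε = 0.28: R = ε·F/W = 0.28 × 465.29 / 83000 m = 1.570e-03 mm/s.
R = 1.570e-03 × 3600 = 5.65 mm/hr.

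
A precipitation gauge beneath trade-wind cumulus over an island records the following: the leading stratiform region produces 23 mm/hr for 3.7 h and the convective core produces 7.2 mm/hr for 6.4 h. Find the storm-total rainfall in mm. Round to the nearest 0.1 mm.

Total = Σ Rᵢ Δtᵢ = 23 × 3.7 + 7.2 × 6.4
      = 85.1 + 46.08 = 131.2 mm.

total ≈ 131.2 mm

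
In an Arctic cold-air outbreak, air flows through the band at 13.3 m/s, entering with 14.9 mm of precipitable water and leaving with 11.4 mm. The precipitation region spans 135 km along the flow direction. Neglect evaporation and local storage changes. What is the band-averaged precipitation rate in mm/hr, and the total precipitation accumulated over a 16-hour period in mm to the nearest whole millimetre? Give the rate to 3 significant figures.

R ≈ 1.24 mm/hr; total ≈ 20 mm

Column moisture flux per unit crosswind length is F = V × PW.
Inflow: F_in = 13.3 × 14.9 = 198.17 mm·m/s
Outflow: F_out = 13.3 × 11.4 = 151.62 mm·m/s
Steady-state rate R = (F_in − F_out)/L = (198.17 − 151.62) / 135000 m = 3.448e-04 mm/s.
R = 3.448e-04 × 3600 = 1.24 mm/hr.
Over 16 h: total = 1.24 × 16 = 19.84 ≈ 20 mm.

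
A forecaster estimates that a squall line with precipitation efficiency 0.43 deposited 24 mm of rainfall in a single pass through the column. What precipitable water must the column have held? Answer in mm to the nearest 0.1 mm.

PW ≈ 55.8 mm

PW = rainfall / ε = 24 / 0.43 = 55.8 mm.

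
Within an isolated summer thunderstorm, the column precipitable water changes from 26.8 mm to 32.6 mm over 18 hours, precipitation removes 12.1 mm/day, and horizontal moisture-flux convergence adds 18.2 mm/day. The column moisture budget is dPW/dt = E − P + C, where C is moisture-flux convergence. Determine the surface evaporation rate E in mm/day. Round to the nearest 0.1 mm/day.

E ≈ 1.6 mm/day

dPW/dt = (32.6 − 26.8) mm / (18/24 day) = +7.733 mm/day.
E = dPW/dt + P − C = (+7.733) + 12.1 − (18.2) = 1.6 mm/day.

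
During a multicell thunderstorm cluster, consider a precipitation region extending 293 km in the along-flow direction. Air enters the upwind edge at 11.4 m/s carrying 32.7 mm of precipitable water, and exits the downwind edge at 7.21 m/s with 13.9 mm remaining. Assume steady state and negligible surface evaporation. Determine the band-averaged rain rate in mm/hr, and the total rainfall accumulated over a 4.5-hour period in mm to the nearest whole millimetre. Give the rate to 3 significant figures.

R ≈ 3.35 mm/hr; total ≈ 15 mm

Column moisture flux per unit crosswind length is F = V × PW.
Inflow: F_in = 11.4 × 32.7 = 372.78 mm·m/s
Outflow: F_out = 7.21 × 13.9 = 100.219 mm·m/s
Steady-state rate R = (F_in − F_out)/L = (372.78 − 100.219) / 293000 m = 9.302e-04 mm/s.
R = 9.302e-04 × 3600 = 3.35 mm/hr.
Over 4.5 h: total = 3.35 × 4.5 = 15.075 ≈ 15 mm.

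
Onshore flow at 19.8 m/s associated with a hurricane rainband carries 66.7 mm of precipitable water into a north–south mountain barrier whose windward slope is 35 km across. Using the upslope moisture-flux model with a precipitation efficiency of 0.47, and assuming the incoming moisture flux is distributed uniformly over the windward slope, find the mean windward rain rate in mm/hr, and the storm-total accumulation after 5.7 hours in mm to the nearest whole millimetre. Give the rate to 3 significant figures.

Incoming column moisture flux per unit ridge length: F = V × PW = 19.8 × 66.7 = 1320.66 mm·m/s.
Spread over the 35 km slope with efficiency ε = 0.47: R = ε·F/W = 0.47 × 1320.66 / 35000 m = 1.773e-02 mm/s.
R = 1.773e-02 × 3600 = 63.8 mm/hr.
Over 5.7 h: total = 63.8 × 5.7 = 363.66 ≈ 364 mm.

R ≈ 63.8 mm/hr; total ≈ 364 mm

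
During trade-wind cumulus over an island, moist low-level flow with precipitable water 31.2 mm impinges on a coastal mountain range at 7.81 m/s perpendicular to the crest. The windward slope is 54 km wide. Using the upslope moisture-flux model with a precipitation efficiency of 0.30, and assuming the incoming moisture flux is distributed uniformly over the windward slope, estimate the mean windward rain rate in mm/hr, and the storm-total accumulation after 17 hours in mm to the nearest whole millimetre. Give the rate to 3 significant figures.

Incoming column moisture flux per unit ridge length: F = V × PW = 7.81 × 31.2 = 243.672 mm·m/s.
Spread over the 54 km slope with efficiency ε = 0.30: R = ε·F/W = 0.30 × 243.672 / 54000 m = 1.354e-03 mm/s.
R = 1.354e-03 × 3600 = 4.87 mm/hr.
Over 17 h: total = 4.87 × 17 = 82.79 ≈ 83 mm.

R ≈ 4.87 mm/hr; total ≈ 83 mm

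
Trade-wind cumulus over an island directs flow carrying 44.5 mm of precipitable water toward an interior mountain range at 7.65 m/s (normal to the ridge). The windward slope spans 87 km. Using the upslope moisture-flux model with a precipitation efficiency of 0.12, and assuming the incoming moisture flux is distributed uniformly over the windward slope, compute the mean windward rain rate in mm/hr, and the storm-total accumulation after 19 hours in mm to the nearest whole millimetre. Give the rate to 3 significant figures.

Incoming column moisture flux per unit ridge length: F = V × PW = 7.65 × 44.5 = 340.425 mm·m/s.
Spread over the 87 km slope with efficiency ε = 0.12: R = ε·F/W = 0.12 × 340.425 / 87000 m = 4.696e-04 mm/s.
R = 4.696e-04 × 3600 = 1.69 mm/hr.
Over 19 h: total = 1.69 × 19 = 32.11 ≈ 32 mm.

R ≈ 1.69 mm/hr; total ≈ 32 mm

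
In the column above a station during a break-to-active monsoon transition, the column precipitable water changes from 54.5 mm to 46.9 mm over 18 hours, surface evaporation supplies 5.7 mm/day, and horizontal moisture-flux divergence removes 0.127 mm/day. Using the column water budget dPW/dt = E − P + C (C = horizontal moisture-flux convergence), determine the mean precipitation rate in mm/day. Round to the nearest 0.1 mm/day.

dPW/dt = (46.9 − 54.5) mm / (18/24 day) = -10.133 mm/day.
P = E + C − dPW/dt = 5.7 + (-0.127) − (-10.133) = 15.7 mm/day.

P ≈ 15.7 mm/day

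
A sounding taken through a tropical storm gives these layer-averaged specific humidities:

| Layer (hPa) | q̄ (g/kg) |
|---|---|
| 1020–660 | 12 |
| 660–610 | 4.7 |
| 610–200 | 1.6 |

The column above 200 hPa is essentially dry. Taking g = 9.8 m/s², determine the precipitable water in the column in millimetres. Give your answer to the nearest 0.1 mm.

Precipitable water is the column-integrated vapour mass per unit area: PW = (1/g) Σ q̄ Δp, with q in kg/kg and Δp in Pa (1 kg/m² of water = 1 mm).
Layer 1020–660 hPa: Δp = 360 hPa = 36000 Pa, q̄ = 0.012 kg/kg → 0.012 × 36000 / 9.8 = 44.08 mm
Layer 660–610 hPa: Δp = 50 hPa = 5000 Pa, q̄ = 0.0047 kg/kg → 0.0047 × 5000 / 9.8 = 2.40 mm
Layer 610–200 hPa: Δp = 410 hPa = 41000 Pa, q̄ = 0.0016 kg/kg → 0.0016 × 41000 / 9.8 = 6.69 mm
PW = 44.08 + 2.40 + 6.69 = 53.17 ≈ 53.2 mm.

PW ≈ 53.2 mm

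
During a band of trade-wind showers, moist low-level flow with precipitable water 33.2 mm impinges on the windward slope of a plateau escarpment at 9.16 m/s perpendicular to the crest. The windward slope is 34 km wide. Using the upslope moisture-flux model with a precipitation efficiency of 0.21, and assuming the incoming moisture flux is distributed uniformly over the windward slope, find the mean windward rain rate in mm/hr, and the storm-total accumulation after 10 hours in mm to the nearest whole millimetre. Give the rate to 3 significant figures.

Incoming column moisture flux per unit ridge length: F = V × PW = 9.16 × 33.2 = 304.112 mm·m/s.
Spread over the 34 km slope with efficiency ε = 0.21: R = ε·F/W = 0.21 × 304.112 / 34000 m = 1.878e-03 mm/s.
R = 1.878e-03 × 3600 = 6.76 mm/hr.
Over 10 h: total = 6.76 × 10 = 67.6 ≈ 68 mm.

R ≈ 6.76 mm/hr; total ≈ 68 mm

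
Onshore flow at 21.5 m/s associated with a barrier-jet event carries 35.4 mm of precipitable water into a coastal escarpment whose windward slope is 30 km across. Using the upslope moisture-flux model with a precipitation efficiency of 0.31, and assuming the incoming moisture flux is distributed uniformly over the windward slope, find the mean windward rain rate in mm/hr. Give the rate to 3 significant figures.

Incoming column moisture flux per unit ridge length: F = V × PW = 21.5 × 35.4 = 761.1 mm·m/s.
Spread over the 30 km slope with efficiency ε = 0.31: R = ε·F/W = 0.31 × 761.1 / 30000 m = 7.865e-03 mm/s.
R = 7.865e-03 × 3600 = 28.3 mm/hr.

R ≈ 28.3 mm/hr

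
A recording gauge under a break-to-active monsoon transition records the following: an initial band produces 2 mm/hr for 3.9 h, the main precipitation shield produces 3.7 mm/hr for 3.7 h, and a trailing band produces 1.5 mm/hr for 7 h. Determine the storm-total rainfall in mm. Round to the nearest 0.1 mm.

total ≈ 32.0 mm

Total = Σ Rᵢ Δtᵢ = 2 × 3.9 + 3.7 × 3.7 + 1.5 × 7
      = 7.8 + 13.69 + 10.5 = 32.0 mm.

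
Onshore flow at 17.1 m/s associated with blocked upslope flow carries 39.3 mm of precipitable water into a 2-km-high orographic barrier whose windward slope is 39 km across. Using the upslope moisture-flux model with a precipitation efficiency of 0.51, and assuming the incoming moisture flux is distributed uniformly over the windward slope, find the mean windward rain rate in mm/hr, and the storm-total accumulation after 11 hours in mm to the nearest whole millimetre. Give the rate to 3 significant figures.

Incoming column moisture flux per unit ridge length: F = V × PW = 17.1 × 39.3 = 672.03 mm·m/s.
Spread over the 39 km slope with efficiency ε = 0.51: R = ε·F/W = 0.51 × 672.03 / 39000 m = 8.788e-03 mm/s.
R = 8.788e-03 × 3600 = 31.6 mm/hr.
Over 11 h: total = 31.6 × 11 = 347.6 ≈ 348 mm.

R ≈ 31.6 mm/hr; total ≈ 348 mm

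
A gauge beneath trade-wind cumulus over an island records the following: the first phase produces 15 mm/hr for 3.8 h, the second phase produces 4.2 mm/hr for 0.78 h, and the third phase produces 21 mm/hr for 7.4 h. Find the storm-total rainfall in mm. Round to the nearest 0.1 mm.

total ≈ 215.7 mm

Total = Σ Rᵢ Δtᵢ = 15 × 3.8 + 4.2 × 0.78 + 21 × 7.4
      = 57 + 3.276 + 155.4 = 215.7 mm.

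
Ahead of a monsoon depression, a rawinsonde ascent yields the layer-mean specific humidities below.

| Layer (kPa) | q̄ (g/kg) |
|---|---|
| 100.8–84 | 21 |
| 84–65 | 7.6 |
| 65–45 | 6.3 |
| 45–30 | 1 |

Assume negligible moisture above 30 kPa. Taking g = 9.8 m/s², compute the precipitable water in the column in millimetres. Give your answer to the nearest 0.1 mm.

PW ≈ 65.1 mm

Precipitable water is the column-integrated vapour mass per unit area: PW = (1/g) Σ q̄ Δp, with q in kg/kg and Δp in Pa (1 kg/m² of water = 1 mm).
Layer 100.8–84 kPa: Δp = 168 hPa = 16800 Pa, q̄ = 0.021 kg/kg → 0.021 × 16800 / 9.8 = 36.00 mm
Layer 84–65 kPa: Δp = 190 hPa = 19000 Pa, q̄ = 0.0076 kg/kg → 0.0076 × 19000 / 9.8 = 14.73 mm
Layer 65–45 kPa: Δp = 200 hPa = 20000 Pa, q̄ = 0.0063 kg/kg → 0.0063 × 20000 / 9.8 = 12.86 mm
Layer 45–30 kPa: Δp = 150 hPa = 15000 Pa, q̄ = 0.001 kg/kg → 0.001 × 15000 / 9.8 = 1.53 mm
PW = 36.00 + 14.73 + 12.86 + 1.53 = 65.12 ≈ 65.1 mm.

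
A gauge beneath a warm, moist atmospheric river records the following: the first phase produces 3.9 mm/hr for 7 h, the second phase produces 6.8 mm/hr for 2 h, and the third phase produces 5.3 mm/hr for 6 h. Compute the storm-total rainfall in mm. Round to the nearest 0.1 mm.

total ≈ 72.7 mm

Total = Σ Rᵢ Δtᵢ = 3.9 × 7 + 6.8 × 2 + 5.3 × 6
      = 27.3 + 13.6 + 31.8 = 72.7 mm.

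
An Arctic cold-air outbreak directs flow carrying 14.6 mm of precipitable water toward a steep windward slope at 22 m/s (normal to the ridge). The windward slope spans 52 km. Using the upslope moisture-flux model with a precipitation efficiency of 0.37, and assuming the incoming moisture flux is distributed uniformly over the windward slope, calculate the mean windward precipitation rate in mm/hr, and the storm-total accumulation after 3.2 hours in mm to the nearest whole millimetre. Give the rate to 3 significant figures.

Incoming column moisture flux per unit ridge length: F = V × PW = 22 × 14.6 = 321.2 mm·m/s.
Spread over the 52 km slope with efficiency ε = 0.37: R = ε·F/W = 0.37 × 321.2 / 52000 m = 2.285e-03 mm/s.
R = 2.285e-03 × 3600 = 8.23 mm/hr.
Over 3.2 h: total = 8.23 × 3.2 = 26.336 ≈ 26 mm.

R ≈ 8.23 mm/hr; total ≈ 26 mm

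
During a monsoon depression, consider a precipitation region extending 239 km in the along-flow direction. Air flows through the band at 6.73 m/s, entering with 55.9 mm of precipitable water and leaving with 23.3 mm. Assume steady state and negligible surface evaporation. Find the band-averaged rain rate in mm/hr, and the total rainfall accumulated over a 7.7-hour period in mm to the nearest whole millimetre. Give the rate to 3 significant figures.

R ≈ 3.30 mm/hr; total ≈ 25 mm

Column moisture flux per unit crosswind length is F = V × PW.
Inflow: F_in = 6.73 × 55.9 = 376.207 mm·m/s
Outflow: F_out = 6.73 × 23.3 = 156.809 mm·m/s
Steady-state rate R = (F_in − F_out)/L = (376.207 − 156.809) / 239000 m = 9.180e-04 mm/s.
R = 9.180e-04 × 3600 = 3.30 mm/hr.
Over 7.7 h: total = 3.30 × 7.7 = 25.41 ≈ 25 mm.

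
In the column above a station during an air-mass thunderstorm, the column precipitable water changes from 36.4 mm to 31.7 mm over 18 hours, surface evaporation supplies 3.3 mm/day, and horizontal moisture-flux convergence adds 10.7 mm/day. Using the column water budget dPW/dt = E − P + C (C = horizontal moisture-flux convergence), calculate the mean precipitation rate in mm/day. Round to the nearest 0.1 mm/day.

P ≈ 20.3 mm/day

dPW/dt = (31.7 − 36.4) mm / (18/24 day) = -6.267 mm/day.
P = E + C − dPW/dt = 3.3 + (10.7) − (-6.267) = 20.3 mm/day.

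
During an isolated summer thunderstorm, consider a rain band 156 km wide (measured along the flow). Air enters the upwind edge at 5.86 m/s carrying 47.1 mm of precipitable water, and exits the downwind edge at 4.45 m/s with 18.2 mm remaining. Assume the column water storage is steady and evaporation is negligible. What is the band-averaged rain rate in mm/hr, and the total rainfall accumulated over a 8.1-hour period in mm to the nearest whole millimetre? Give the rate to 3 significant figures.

R ≈ 4.50 mm/hr; total ≈ 36 mm

Column moisture flux per unit crosswind length is F = V × PW.
Inflow: F_in = 5.86 × 47.1 = 276.006 mm·m/s
Outflow: F_out = 4.45 × 18.2 = 80.99 mm·m/s
Steady-state rate R = (F_in − F_out)/L = (276.006 − 80.99) / 156000 m = 1.250e-03 mm/s.
R = 1.250e-03 × 3600 = 4.50 mm/hr.
Over 8.1 h: total = 4.50 × 8.1 = 36.45 ≈ 36 mm.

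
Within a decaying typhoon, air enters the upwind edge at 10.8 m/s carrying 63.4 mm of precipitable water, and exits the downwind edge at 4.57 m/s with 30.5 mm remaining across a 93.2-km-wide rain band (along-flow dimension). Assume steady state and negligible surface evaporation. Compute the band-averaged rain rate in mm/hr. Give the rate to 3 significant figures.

Column moisture flux per unit crosswind length is F = V × PW.
Inflow: F_in = 10.8 × 63.4 = 684.72 mm·m/s
Outflow: F_out = 4.57 × 30.5 = 139.385 mm·m/s
Steady-state rate R = (F_in − F_out)/L = (684.72 − 139.385) / 93200 m = 5.851e-03 mm/s.
R = 5.851e-03 × 3600 = 21.1 mm/hr.

R ≈ 21.1 mm/hr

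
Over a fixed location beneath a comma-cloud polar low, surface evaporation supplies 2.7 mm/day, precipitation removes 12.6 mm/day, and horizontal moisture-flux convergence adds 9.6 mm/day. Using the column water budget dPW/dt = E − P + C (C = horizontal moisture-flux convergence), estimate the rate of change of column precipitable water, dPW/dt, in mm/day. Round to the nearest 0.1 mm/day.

dPW/dt = E − P + C = 2.7 − 12.6 + (9.6) = -0.3 mm/day.

dPW/dt ≈ -0.3 mm/day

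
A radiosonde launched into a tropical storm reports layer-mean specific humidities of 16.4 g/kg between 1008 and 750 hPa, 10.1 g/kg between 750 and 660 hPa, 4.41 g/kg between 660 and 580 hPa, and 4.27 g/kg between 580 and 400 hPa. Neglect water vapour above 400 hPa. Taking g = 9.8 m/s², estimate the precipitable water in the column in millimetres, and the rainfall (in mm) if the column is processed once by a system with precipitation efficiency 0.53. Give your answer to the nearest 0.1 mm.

Precipitable water is the column-integrated vapour mass per unit area: PW = (1/g) Σ q̄ Δp, with q in kg/kg and Δp in Pa (1 kg/m² of water = 1 mm).
Layer 1008–750 hPa: Δp = 258 hPa = 25800 Pa, q̄ = 0.0164 kg/kg → 0.0164 × 25800 / 9.8 = 43.18 mm
Layer 750–660 hPa: Δp = 90 hPa = 9000 Pa, q̄ = 0.0101 kg/kg → 0.0101 × 9000 / 9.8 = 9.28 mm
Layer 660–580 hPa: Δp = 80 hPa = 8000 Pa, q̄ = 0.00441 kg/kg → 0.00441 × 8000 / 9.8 = 3.60 mm
Layer 580–400 hPa: Δp = 180 hPa = 18000 Pa, q̄ = 0.00427 kg/kg → 0.00427 × 18000 / 9.8 = 7.84 mm
PW = 43.18 + 9.28 + 3.60 + 7.84 = 63.90 ≈ 63.9 mm.
Rainfall = ε × PW = 0.53 × 63.9 = 33.9 mm.

PW ≈ 63.9 mm; rainfall ≈ 33.9 mm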